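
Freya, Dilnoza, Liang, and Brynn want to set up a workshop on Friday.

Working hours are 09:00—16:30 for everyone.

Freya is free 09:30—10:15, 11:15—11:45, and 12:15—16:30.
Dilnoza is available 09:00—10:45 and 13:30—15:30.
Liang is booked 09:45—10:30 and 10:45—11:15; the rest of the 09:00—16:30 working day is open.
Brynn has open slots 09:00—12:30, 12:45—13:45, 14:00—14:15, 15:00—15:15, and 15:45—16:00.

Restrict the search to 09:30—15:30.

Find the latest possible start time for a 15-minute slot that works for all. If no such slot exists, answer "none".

Liang free within 09:00–16:30: 09:00–09:45, 10:30–10:45, 11:15–16:30.
Freya ∩ Dilnoza: 09:30–10:15, 13:30–15:30.
Freya ∩ Dilnoza ∩ Liang: 09:30–09:45, 13:30–15:30.
Freya ∩ Dilnoza ∩ Liang ∩ Brynn: 09:30–09:45, 13:30–13:45, 14:00–14:15, 15:00–15:15.
Restricted to 09:30–15:30: 09:30–09:45, 13:30–13:45, 14:00–14:15, 15:00–15:15.
Windows ≥ 15 min: 09:30–09:45, 13:30–13:45, 14:00–14:15, 15:00–15:15.
Latest start in the last window 15:00–15:15 is 15:15 − 15 min = 15:00.

15:00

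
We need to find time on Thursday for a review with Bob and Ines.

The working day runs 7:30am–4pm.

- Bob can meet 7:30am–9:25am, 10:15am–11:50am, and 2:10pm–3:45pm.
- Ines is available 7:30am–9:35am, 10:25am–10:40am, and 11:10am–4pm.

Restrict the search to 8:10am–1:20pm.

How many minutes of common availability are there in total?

Bob ∩ Ines: 07:30–09:25, 10:25–10:40, 11:10–11:50, 14:10–15:45.
Restricted to 08:10–13:20: 08:10–09:25, 10:25–10:40, 11:10–11:50.
Total common minutes: 75 + 15 + 40 = 130.

130 minutes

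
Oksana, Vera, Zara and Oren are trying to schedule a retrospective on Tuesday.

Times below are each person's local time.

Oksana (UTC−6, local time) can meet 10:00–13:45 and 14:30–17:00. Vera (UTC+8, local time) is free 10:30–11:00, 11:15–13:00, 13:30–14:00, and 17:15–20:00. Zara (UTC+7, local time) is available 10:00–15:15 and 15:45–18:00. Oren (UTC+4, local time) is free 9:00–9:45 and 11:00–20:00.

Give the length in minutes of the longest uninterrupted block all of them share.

Oksana → UTC: 16:00–19:45, 20:30–23:00.
Vera → UTC: 02:30–03:00, 03:15–05:00, 05:30–06:00, 09:15–12:00.
Zara → UTC: 03:00–08:15, 08:45–11:00.
Oren → UTC: 05:00–05:45, 07:00–16:00.
Oksana ∩ Vera: (none).
Oksana ∩ Vera ∩ Zara: (none).
Oksana ∩ Vera ∩ Zara ∩ Oren: (none).
No common window.

0 minutes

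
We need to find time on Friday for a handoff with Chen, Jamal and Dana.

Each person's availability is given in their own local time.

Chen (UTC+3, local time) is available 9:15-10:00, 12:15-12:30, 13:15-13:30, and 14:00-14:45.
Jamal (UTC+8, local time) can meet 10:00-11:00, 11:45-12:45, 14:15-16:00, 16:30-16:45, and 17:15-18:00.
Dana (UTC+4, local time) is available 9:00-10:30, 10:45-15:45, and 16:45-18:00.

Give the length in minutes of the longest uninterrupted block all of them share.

15 minutes

Chen → UTC: 06:15–07:00, 09:15–09:30, 10:15–10:30, 11:00–11:45.
Jamal → UTC: 02:00–03:00, 03:45–04:45, 06:15–08:00, 08:30–08:45, 09:15–10:00.
Dana → UTC: 05:00–06:30, 06:45–11:45, 12:45–14:00.
Chen ∩ Jamal: 06:15–07:00, 09:15–09:30.
Chen ∩ Jamal ∩ Dana: 06:15–06:30, 06:45–07:00, 09:15–09:30.
Common window lengths: 15, 15, 15 min; longest is 15.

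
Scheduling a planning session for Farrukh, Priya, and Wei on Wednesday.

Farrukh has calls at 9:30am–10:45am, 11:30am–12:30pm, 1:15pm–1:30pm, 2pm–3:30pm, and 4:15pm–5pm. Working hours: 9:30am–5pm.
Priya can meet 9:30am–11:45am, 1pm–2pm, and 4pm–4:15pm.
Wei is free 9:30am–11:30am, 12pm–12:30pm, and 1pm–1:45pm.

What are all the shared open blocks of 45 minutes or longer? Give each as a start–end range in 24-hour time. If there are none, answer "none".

10:45–11:30

Farrukh free within 09:30–17:00: 10:45–11:30, 12:30–13:15, 13:30–14:00, 15:30–16:15.
Farrukh ∩ Priya: 10:45–11:30, 13:00–13:15, 13:30–14:00, 16:00–16:15.
Farrukh ∩ Priya ∩ Wei: 10:45–11:30, 13:00–13:15, 13:30–13:45.
Windows ≥ 45 min: 10:45–11:30.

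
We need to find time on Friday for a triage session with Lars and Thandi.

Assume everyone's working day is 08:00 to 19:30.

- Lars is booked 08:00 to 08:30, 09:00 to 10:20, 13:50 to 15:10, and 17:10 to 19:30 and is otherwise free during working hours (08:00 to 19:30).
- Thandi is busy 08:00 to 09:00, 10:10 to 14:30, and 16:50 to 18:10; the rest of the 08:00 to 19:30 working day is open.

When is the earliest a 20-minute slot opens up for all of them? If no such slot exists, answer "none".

Lars free within 08:00–19:30: 08:30–09:00, 10:20–13:50, 15:10–17:10.
Thandi free within 08:00–19:30: 09:00–10:10, 14:30–16:50, 18:10–19:30.
Lars ∩ Thandi: 15:10–16:50.
Windows ≥ 20 min: 15:10–16:50.
Earliest such window starts at 15:10.

15:10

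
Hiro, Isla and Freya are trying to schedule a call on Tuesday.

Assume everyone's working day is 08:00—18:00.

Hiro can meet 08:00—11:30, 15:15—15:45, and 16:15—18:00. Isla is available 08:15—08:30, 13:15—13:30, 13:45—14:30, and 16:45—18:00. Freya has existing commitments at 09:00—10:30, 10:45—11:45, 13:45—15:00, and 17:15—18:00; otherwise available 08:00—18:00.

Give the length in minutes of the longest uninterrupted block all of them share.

Freya free within 08:00–18:00: 08:00–09:00, 10:30–10:45, 11:45–13:45, 15:00–17:15.
Hiro ∩ Isla: 08:15–08:30, 16:45–18:00.
Hiro ∩ Isla ∩ Freya: 08:15–08:30, 16:45–17:15.
Common window lengths: 15, 30 min; longest is 30.

30 minutes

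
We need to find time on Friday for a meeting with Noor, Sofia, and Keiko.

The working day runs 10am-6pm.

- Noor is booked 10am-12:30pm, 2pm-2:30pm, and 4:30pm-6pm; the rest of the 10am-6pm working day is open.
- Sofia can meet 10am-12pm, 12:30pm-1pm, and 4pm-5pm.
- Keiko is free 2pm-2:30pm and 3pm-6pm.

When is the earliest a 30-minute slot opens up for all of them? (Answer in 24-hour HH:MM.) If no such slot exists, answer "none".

Noor free within 10:00–18:00: 12:30–14:00, 14:30–16:30.
Noor ∩ Sofia: 12:30–13:00, 16:00–16:30.
Noor ∩ Sofia ∩ Keiko: 16:00–16:30.
Windows ≥ 30 min: 16:00–16:30.
Earliest such window starts at 16:00.

16:00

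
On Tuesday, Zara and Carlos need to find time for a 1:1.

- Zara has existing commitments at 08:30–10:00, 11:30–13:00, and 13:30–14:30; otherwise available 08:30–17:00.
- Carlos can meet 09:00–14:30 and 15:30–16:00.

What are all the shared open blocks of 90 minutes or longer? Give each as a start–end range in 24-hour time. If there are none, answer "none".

10:00–11:30

Zara free within 08:30–17:00: 10:00–11:30, 13:00–13:30, 14:30–17:00.
Zara ∩ Carlos: 10:00–11:30, 13:00–13:30, 15:30–16:00.
Windows ≥ 90 min: 10:00–11:30.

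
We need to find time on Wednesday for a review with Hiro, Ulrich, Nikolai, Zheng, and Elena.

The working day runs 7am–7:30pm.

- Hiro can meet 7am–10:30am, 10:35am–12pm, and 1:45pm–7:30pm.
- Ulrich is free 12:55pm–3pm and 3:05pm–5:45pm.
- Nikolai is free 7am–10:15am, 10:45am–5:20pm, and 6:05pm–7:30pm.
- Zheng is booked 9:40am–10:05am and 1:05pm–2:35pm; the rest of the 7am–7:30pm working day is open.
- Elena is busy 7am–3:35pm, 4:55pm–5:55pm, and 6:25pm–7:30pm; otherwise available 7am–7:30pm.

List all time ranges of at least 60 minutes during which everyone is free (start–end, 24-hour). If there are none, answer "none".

Zheng free within 07:00–19:30: 07:00–09:40, 10:05–13:05, 14:35–19:30.
Elena free within 07:00–19:30: 15:35–16:55, 17:55–18:25.
Hiro ∩ Ulrich: 13:45–15:00, 15:05–17:45.
Hiro ∩ Ulrich ∩ Nikolai: 13:45–15:00, 15:05–17:20.
Hiro ∩ Ulrich ∩ Nikolai ∩ Zheng: 14:35–15:00, 15:05–17:20.
Hiro ∩ Ulrich ∩ Nikolai ∩ Zheng ∩ Elena: 15:35–16:55.
Windows ≥ 60 min: 15:35–16:55.

15:35–16:55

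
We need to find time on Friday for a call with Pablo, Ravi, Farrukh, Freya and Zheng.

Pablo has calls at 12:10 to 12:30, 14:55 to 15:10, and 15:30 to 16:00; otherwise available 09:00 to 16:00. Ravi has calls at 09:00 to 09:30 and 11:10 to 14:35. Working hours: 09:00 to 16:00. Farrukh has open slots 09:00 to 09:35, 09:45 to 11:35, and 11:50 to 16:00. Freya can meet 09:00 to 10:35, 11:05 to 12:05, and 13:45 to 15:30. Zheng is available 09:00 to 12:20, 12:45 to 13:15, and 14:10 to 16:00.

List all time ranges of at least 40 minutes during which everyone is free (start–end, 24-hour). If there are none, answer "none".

Pablo free within 09:00–16:00: 09:00–12:10, 12:30–14:55, 15:10–15:30.
Ravi free within 09:00–16:00: 09:30–11:10, 14:35–16:00.
Pablo ∩ Ravi: 09:30–11:10, 14:35–14:55, 15:10–15:30.
Pablo ∩ Ravi ∩ Farrukh: 09:30–09:35, 09:45–11:10, 14:35–14:55, 15:10–15:30.
Pablo ∩ Ravi ∩ Farrukh ∩ Freya: 09:30–09:35, 09:45–10:35, 11:05–11:10, 14:35–14:55, 15:10–15:30.
Pablo ∩ Ravi ∩ Farrukh ∩ Freya ∩ Zheng: 09:30–09:35, 09:45–10:35, 11:05–11:10, 14:35–14:55, 15:10–15:30.
Windows ≥ 40 min: 09:45–10:35.

09:45–10:35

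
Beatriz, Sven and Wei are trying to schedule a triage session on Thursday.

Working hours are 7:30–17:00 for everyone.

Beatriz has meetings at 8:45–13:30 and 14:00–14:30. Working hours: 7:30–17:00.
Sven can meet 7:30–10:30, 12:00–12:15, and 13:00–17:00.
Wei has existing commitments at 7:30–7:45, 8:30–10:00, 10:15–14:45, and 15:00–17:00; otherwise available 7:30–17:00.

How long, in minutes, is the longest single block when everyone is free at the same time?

Beatriz free within 07:30–17:00: 07:30–08:45, 13:30–14:00, 14:30–17:00.
Wei free within 07:30–17:00: 07:45–08:30, 10:00–10:15, 14:45–15:00.
Beatriz ∩ Sven: 07:30–08:45, 13:30–14:00, 14:30–17:00.
Beatriz ∩ Sven ∩ Wei: 07:45–08:30, 14:45–15:00.
Common window lengths: 45, 15 min; longest is 45.

45 minutes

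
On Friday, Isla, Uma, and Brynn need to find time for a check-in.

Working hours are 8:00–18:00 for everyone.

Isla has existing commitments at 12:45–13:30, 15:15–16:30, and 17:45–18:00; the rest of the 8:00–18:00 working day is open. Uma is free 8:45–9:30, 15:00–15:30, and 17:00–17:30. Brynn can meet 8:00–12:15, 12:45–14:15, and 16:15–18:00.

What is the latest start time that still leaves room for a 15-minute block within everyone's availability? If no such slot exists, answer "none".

Isla free within 08:00–18:00: 08:00–12:45, 13:30–15:15, 16:30–17:45.
Isla ∩ Uma: 08:45–09:30, 15:00–15:15, 17:00–17:30.
Isla ∩ Uma ∩ Brynn: 08:45–09:30, 17:00–17:30.
Windows ≥ 15 min: 08:45–09:30, 17:00–17:30.
Latest start in the last window 17:00–17:30 is 17:30 − 15 min = 17:15.

17:15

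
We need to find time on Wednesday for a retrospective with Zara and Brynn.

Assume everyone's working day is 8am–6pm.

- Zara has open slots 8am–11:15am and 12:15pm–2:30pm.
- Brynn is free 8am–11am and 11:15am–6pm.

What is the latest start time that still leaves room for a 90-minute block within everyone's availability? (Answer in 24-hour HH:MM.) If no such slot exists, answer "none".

13:00

Zara ∩ Brynn: 08:00–11:00, 12:15–14:30.
Windows ≥ 90 min: 08:00–11:00, 12:15–14:30.
Latest start in the last window 12:15–14:30 is 14:30 − 90 min = 13:00.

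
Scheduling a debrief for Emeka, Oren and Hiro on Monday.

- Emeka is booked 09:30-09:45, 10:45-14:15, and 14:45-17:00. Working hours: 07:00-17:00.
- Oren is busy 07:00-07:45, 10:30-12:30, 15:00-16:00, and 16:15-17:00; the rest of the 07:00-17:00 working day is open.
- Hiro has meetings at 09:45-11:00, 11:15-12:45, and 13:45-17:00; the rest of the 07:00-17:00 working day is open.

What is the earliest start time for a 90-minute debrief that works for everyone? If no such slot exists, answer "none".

07:45

Emeka free within 07:00–17:00: 07:00–09:30, 09:45–10:45, 14:15–14:45.
Oren free within 07:00–17:00: 07:45–10:30, 12:30–15:00, 16:00–16:15.
Hiro free within 07:00–17:00: 07:00–09:45, 11:00–11:15, 12:45–13:45.
Emeka ∩ Oren: 07:45–09:30, 09:45–10:30, 14:15–14:45.
Emeka ∩ Oren ∩ Hiro: 07:45–09:30.
Windows ≥ 90 min: 07:45–09:30.
Earliest such window starts at 07:45.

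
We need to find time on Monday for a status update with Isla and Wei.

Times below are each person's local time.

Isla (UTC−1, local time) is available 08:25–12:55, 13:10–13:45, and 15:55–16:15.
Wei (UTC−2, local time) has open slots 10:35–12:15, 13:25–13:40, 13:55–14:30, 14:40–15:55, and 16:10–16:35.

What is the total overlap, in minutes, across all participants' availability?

105 minutes

Isla → UTC: 09:25–13:55, 14:10–14:45, 16:55–17:15.
Wei → UTC: 12:35–14:15, 15:25–15:40, 15:55–16:30, 16:40–17:55, 18:10–18:35.
Isla ∩ Wei: 12:35–13:55, 14:10–14:15, 16:55–17:15.
Total common minutes: 80 + 5 + 20 = 105.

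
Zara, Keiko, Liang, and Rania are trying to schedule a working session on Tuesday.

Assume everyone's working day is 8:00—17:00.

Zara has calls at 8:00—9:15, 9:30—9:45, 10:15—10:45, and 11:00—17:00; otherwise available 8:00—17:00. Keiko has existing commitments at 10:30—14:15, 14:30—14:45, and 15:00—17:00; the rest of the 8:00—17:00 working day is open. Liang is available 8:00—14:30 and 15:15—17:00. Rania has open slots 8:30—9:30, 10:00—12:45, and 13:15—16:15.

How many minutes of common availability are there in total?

30 minutes

Zara free within 08:00–17:00: 09:15–09:30, 09:45–10:15, 10:45–11:00.
Keiko free within 08:00–17:00: 08:00–10:30, 14:15–14:30, 14:45–15:00.
Zara ∩ Keiko: 09:15–09:30, 09:45–10:15.
Zara ∩ Keiko ∩ Liang: 09:15–09:30, 09:45–10:15.
Zara ∩ Keiko ∩ Liang ∩ Rania: 09:15–09:30, 10:00–10:15.
Total common minutes: 15 + 15 = 30.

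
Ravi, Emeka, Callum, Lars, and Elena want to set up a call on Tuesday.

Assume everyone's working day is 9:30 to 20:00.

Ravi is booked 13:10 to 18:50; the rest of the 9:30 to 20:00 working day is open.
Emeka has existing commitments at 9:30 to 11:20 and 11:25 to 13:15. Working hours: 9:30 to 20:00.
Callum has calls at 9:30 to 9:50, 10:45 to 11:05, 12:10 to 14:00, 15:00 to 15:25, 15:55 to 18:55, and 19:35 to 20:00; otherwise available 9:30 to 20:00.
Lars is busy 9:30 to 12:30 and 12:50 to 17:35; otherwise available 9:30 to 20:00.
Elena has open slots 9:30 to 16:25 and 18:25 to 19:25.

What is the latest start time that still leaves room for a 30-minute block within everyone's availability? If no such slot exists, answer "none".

Ravi free within 09:30–20:00: 09:30–13:10, 18:50–20:00.
Emeka free within 09:30–20:00: 11:20–11:25, 13:15–20:00.
Callum free within 09:30–20:00: 09:50–10:45, 11:05–12:10, 14:00–15:00, 15:25–15:55, 18:55–19:35.
Lars free within 09:30–20:00: 12:30–12:50, 17:35–20:00.
Ravi ∩ Emeka: 11:20–11:25, 18:50–20:00.
Ravi ∩ Emeka ∩ Callum: 11:20–11:25, 18:55–19:35.
Ravi ∩ Emeka ∩ Callum ∩ Lars: 18:55–19:35.
Ravi ∩ Emeka ∩ Callum ∩ Lars ∩ Elena: 18:55–19:25.
Windows ≥ 30 min: 18:55–19:25.
Latest start in the last window 18:55–19:25 is 19:25 − 30 min = 18:55.

18:55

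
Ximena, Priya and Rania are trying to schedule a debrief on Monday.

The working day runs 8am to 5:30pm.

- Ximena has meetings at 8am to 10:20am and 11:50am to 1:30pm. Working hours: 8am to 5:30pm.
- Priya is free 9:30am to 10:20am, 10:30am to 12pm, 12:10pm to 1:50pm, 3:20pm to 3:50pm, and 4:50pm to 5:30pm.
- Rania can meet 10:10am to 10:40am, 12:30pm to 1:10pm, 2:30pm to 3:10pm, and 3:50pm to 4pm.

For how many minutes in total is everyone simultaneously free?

Ximena free within 08:00–17:30: 10:20–11:50, 13:30–17:30.
Ximena ∩ Priya: 10:30–11:50, 13:30–13:50, 15:20–15:50, 16:50–17:30.
Ximena ∩ Priya ∩ Rania: 10:30–10:40.
Total common minutes: 10.

10 minutes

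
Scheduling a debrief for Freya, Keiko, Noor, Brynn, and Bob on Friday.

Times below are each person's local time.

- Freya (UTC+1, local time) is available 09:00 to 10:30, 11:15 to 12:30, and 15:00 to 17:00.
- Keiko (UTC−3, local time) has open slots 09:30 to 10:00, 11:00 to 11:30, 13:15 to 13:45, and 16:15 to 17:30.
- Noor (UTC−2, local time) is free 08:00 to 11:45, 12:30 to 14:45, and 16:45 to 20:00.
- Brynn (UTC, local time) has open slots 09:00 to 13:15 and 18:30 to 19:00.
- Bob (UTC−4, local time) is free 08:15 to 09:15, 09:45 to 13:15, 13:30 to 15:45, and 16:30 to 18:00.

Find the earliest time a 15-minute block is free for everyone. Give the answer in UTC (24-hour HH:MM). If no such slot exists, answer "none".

Freya → UTC: 08:00–09:30, 10:15–11:30, 14:00–16:00.
Keiko → UTC: 12:30–13:00, 14:00–14:30, 16:15–16:45, 19:15–20:30.
Noor → UTC: 10:00–13:45, 14:30–16:45, 18:45–22:00.
Brynn → UTC: 09:00–13:15, 18:30–19:00.
Bob → UTC: 12:15–13:15, 13:45–17:15, 17:30–19:45, 20:30–22:00.
Freya ∩ Keiko: 14:00–14:30.
Freya ∩ Keiko ∩ Noor: (none).
Freya ∩ Keiko ∩ Noor ∩ Brynn: (none).
Freya ∩ Keiko ∩ Noor ∩ Brynn ∩ Bob: (none).
Windows ≥ 15 min: (none).

none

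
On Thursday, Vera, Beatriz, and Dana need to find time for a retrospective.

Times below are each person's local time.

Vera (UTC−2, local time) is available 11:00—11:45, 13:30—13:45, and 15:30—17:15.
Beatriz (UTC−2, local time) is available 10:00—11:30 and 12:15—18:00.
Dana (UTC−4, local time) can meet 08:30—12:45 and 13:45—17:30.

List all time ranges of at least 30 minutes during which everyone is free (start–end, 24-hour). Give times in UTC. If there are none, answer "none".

Vera → UTC: 13:00–13:45, 15:30–15:45, 17:30–19:15.
Beatriz → UTC: 12:00–13:30, 14:15–20:00.
Dana → UTC: 12:30–16:45, 17:45–21:30.
Vera ∩ Beatriz: 13:00–13:30, 15:30–15:45, 17:30–19:15.
Vera ∩ Beatriz ∩ Dana: 13:00–13:30, 15:30–15:45, 17:45–19:15.
Windows ≥ 30 min: 13:00–13:30, 17:45–19:15.

13:00–13:30, 17:45–19:15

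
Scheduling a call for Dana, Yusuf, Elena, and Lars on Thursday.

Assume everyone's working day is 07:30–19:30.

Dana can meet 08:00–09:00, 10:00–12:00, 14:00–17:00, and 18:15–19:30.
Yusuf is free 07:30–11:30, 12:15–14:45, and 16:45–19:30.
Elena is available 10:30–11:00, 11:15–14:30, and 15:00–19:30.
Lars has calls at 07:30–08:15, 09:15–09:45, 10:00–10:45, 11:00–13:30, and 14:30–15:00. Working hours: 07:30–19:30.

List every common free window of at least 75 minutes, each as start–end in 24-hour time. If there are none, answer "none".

18:15–19:30

Lars free within 07:30–19:30: 08:15–09:15, 09:45–10:00, 10:45–11:00, 13:30–14:30, 15:00–19:30.
Dana ∩ Yusuf: 08:00–09:00, 10:00–11:30, 14:00–14:45, 16:45–17:00, 18:15–19:30.
Dana ∩ Yusuf ∩ Elena: 10:30–11:00, 11:15–11:30, 14:00–14:30, 16:45–17:00, 18:15–19:30.
Dana ∩ Yusuf ∩ Elena ∩ Lars: 10:45–11:00, 14:00–14:30, 16:45–17:00, 18:15–19:30.
Windows ≥ 75 min: 18:15–19:30.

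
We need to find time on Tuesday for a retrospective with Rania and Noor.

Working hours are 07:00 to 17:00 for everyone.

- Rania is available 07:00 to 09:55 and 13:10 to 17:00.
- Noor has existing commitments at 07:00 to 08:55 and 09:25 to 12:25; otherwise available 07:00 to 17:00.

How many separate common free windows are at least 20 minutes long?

Noor free within 07:00–17:00: 08:55–09:25, 12:25–17:00.
Rania ∩ Noor: 08:55–09:25, 13:10–17:00.
Windows ≥ 20 min: 08:55–09:25, 13:10–17:00.
That's 2 windows.

2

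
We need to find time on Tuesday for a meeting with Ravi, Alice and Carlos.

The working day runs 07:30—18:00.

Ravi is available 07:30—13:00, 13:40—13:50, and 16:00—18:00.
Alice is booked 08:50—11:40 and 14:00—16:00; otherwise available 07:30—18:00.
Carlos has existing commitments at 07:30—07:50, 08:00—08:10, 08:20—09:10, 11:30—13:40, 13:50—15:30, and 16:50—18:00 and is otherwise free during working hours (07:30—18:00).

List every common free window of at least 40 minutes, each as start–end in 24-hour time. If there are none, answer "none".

16:00–16:50

Alice free within 07:30–18:00: 07:30–08:50, 11:40–14:00, 16:00–18:00.
Carlos free within 07:30–18:00: 07:50–08:00, 08:10–08:20, 09:10–11:30, 13:40–13:50, 15:30–16:50.
Ravi ∩ Alice: 07:30–08:50, 11:40–13:00, 13:40–13:50, 16:00–18:00.
Ravi ∩ Alice ∩ Carlos: 07:50–08:00, 08:10–08:20, 13:40–13:50, 16:00–16:50.
Windows ≥ 40 min: 16:00–16:50.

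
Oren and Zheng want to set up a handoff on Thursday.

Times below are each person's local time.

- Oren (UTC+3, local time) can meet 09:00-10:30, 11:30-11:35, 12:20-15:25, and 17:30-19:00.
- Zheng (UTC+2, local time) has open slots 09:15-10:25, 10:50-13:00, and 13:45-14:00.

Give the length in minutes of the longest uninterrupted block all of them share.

Oren → UTC: 06:00–07:30, 08:30–08:35, 09:20–12:25, 14:30–16:00.
Zheng → UTC: 07:15–08:25, 08:50–11:00, 11:45–12:00.
Oren ∩ Zheng: 07:15–07:30, 09:20–11:00, 11:45–12:00.
Common window lengths: 15, 100, 15 min; longest is 100.

100 minutes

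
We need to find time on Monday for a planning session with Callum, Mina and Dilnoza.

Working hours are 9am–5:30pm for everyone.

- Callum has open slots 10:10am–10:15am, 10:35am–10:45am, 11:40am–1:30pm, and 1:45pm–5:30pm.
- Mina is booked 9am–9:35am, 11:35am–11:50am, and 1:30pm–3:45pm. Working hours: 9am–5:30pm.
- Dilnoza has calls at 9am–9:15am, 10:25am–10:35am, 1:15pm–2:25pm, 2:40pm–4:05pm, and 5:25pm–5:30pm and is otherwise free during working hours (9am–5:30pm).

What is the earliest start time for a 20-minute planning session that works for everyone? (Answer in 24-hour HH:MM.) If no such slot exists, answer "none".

Mina free within 09:00–17:30: 09:35–11:35, 11:50–13:30, 15:45–17:30.
Dilnoza free within 09:00–17:30: 09:15–10:25, 10:35–13:15, 14:25–14:40, 16:05–17:25.
Callum ∩ Mina: 10:10–10:15, 10:35–10:45, 11:50–13:30, 15:45–17:30.
Callum ∩ Mina ∩ Dilnoza: 10:10–10:15, 10:35–10:45, 11:50–13:15, 16:05–17:25.
Windows ≥ 20 min: 11:50–13:15, 16:05–17:25.
Earliest such window starts at 11:50.

11:50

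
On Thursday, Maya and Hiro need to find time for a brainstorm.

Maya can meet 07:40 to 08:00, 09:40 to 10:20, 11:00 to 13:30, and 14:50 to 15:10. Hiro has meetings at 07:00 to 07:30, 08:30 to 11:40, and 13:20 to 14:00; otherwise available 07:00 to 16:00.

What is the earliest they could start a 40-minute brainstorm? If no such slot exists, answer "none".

11:40

Hiro free within 07:00–16:00: 07:30–08:30, 11:40–13:20, 14:00–16:00.
Maya ∩ Hiro: 07:40–08:00, 11:40–13:20, 14:50–15:10.
Windows ≥ 40 min: 11:40–13:20.
Earliest such window starts at 11:40.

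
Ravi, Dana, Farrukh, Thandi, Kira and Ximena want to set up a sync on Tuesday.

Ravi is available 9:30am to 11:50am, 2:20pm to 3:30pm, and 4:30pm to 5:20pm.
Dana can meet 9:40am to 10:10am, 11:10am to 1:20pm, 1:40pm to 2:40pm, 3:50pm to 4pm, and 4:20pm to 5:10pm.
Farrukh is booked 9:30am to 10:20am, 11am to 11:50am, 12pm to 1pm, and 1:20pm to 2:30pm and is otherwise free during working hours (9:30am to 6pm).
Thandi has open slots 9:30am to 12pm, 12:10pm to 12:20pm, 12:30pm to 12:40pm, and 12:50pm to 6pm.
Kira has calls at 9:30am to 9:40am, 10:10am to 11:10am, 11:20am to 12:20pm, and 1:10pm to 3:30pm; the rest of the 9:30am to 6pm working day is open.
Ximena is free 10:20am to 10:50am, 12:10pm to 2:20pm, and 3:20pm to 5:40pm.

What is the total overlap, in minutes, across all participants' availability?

Farrukh free within 09:30–18:00: 10:20–11:00, 11:50–12:00, 13:00–13:20, 14:30–18:00.
Kira free within 09:30–18:00: 09:40–10:10, 11:10–11:20, 12:20–13:10, 15:30–18:00.
Ravi ∩ Dana: 09:40–10:10, 11:10–11:50, 14:20–14:40, 16:30–17:10.
Ravi ∩ Dana ∩ Farrukh: 14:30–14:40, 16:30–17:10.
Ravi ∩ Dana ∩ Farrukh ∩ Thandi: 14:30–14:40, 16:30–17:10.
Ravi ∩ Dana ∩ Farrukh ∩ Thandi ∩ Kira: 16:30–17:10.
Ravi ∩ Dana ∩ Farrukh ∩ Thandi ∩ Kira ∩ Ximena: 16:30–17:10.
Total common minutes: 40.

40 minutes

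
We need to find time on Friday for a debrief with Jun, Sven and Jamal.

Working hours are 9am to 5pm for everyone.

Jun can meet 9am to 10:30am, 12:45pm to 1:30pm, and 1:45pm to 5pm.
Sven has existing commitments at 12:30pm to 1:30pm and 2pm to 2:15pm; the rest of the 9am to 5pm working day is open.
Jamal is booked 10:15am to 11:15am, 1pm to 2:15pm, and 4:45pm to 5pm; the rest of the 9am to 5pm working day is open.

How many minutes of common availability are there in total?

Sven free within 09:00–17:00: 09:00–12:30, 13:30–14:00, 14:15–17:00.
Jamal free within 09:00–17:00: 09:00–10:15, 11:15–13:00, 14:15–16:45.
Jun ∩ Sven: 09:00–10:30, 13:45–14:00, 14:15–17:00.
Jun ∩ Sven ∩ Jamal: 09:00–10:15, 14:15–16:45.
Total common minutes: 75 + 150 = 225.

225 minutes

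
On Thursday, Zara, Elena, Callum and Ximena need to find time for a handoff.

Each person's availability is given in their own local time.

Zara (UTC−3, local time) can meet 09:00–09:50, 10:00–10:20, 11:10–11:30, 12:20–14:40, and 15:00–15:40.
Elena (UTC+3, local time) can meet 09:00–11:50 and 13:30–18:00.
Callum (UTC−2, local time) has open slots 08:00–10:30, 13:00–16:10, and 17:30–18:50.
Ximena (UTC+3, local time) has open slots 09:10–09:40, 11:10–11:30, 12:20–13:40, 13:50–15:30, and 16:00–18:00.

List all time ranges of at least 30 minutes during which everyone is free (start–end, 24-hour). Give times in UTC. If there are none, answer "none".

Zara → UTC: 12:00–12:50, 13:00–13:20, 14:10–14:30, 15:20–17:40, 18:00–18:40.
Elena → UTC: 06:00–08:50, 10:30–15:00.
Callum → UTC: 10:00–12:30, 15:00–18:10, 19:30–20:50.
Ximena → UTC: 06:10–06:40, 08:10–08:30, 09:20–10:40, 10:50–12:30, 13:00–15:00.
Zara ∩ Elena: 12:00–12:50, 13:00–13:20, 14:10–14:30.
Zara ∩ Elena ∩ Callum: 12:00–12:30.
Zara ∩ Elena ∩ Callum ∩ Ximena: 12:00–12:30.
Windows ≥ 30 min: 12:00–12:30.

12:00–12:30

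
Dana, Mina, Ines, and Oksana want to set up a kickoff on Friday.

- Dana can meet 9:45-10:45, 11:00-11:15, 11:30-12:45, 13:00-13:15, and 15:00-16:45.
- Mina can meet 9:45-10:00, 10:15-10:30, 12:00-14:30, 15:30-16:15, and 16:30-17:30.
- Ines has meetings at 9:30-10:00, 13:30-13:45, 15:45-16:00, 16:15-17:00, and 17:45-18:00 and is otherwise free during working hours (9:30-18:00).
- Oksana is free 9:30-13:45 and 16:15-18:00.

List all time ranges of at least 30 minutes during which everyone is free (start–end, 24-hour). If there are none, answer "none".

12:00–12:45

Ines free within 09:30–18:00: 10:00–13:30, 13:45–15:45, 16:00–16:15, 17:00–17:45.
Dana ∩ Mina: 09:45–10:00, 10:15–10:30, 12:00–12:45, 13:00–13:15, 15:30–16:15, 16:30–16:45.
Dana ∩ Mina ∩ Ines: 10:15–10:30, 12:00–12:45, 13:00–13:15, 15:30–15:45, 16:00–16:15.
Dana ∩ Mina ∩ Ines ∩ Oksana: 10:15–10:30, 12:00–12:45, 13:00–13:15.
Windows ≥ 30 min: 12:00–12:45.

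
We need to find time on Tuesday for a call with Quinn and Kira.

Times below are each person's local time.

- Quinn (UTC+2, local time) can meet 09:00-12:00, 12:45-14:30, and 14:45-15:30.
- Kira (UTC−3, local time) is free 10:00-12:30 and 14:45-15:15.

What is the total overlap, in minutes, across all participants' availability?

30 minutes

Quinn → UTC: 07:00–10:00, 10:45–12:30, 12:45–13:30.
Kira → UTC: 13:00–15:30, 17:45–18:15.
Quinn ∩ Kira: 13:00–13:30.
Total common minutes: 30.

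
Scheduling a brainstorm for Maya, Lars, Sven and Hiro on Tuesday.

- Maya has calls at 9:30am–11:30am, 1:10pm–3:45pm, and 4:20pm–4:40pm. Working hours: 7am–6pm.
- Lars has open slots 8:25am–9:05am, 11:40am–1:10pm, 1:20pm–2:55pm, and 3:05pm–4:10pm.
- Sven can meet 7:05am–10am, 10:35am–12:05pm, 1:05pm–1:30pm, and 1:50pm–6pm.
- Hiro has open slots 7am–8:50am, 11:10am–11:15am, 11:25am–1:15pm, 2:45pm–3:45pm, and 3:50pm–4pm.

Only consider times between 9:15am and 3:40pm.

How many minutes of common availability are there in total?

Maya free within 07:00–18:00: 07:00–09:30, 11:30–13:10, 15:45–16:20, 16:40–18:00.
Maya ∩ Lars: 08:25–09:05, 11:40–13:10, 15:45–16:10.
Maya ∩ Lars ∩ Sven: 08:25–09:05, 11:40–12:05, 13:05–13:10, 15:45–16:10.
Maya ∩ Lars ∩ Sven ∩ Hiro: 08:25–08:50, 11:40–12:05, 13:05–13:10, 15:50–16:00.
Restricted to 09:15–15:40: 11:40–12:05, 13:05–13:10.
Total common minutes: 25 + 5 = 30.

30 minutes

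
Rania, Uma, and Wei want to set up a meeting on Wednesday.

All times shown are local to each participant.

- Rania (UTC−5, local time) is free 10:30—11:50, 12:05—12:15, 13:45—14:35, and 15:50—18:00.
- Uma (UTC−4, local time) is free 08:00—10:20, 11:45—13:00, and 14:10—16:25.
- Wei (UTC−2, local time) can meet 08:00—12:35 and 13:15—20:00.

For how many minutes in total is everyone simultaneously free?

Rania → UTC: 15:30–16:50, 17:05–17:15, 18:45–19:35, 20:50–23:00.
Uma → UTC: 12:00–14:20, 15:45–17:00, 18:10–20:25.
Wei → UTC: 10:00–14:35, 15:15–22:00.
Rania ∩ Uma: 15:45–16:50, 18:45–19:35.
Rania ∩ Uma ∩ Wei: 15:45–16:50, 18:45–19:35.
Total common minutes: 65 + 50 = 115.

115 minutes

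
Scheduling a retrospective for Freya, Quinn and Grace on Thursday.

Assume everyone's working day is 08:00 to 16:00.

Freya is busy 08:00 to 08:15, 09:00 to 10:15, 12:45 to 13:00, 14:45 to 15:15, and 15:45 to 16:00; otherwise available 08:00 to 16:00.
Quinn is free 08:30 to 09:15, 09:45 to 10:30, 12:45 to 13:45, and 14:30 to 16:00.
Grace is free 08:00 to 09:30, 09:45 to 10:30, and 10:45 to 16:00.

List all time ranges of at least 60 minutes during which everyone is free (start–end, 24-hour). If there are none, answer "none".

Freya free within 08:00–16:00: 08:15–09:00, 10:15–12:45, 13:00–14:45, 15:15–15:45.
Freya ∩ Quinn: 08:30–09:00, 10:15–10:30, 13:00–13:45, 14:30–14:45, 15:15–15:45.
Freya ∩ Quinn ∩ Grace: 08:30–09:00, 10:15–10:30, 13:00–13:45, 14:30–14:45, 15:15–15:45.
Windows ≥ 60 min: (none).

none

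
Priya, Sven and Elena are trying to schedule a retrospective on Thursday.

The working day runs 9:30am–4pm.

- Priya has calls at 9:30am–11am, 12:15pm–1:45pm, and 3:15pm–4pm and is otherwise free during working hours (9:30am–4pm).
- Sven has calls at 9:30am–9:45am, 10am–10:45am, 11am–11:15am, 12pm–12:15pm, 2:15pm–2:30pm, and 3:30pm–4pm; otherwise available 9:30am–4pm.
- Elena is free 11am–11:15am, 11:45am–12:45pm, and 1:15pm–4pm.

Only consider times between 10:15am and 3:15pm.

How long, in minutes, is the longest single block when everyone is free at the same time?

45 minutes

Priya free within 09:30–16:00: 11:00–12:15, 13:45–15:15.
Sven free within 09:30–16:00: 09:45–10:00, 10:45–11:00, 11:15–12:00, 12:15–14:15, 14:30–15:30.
Priya ∩ Sven: 11:15–12:00, 13:45–14:15, 14:30–15:15.
Priya ∩ Sven ∩ Elena: 11:45–12:00, 13:45–14:15, 14:30–15:15.
Restricted to 10:15–15:15: 11:45–12:00, 13:45–14:15, 14:30–15:15.
Common window lengths: 15, 30, 45 min; longest is 45.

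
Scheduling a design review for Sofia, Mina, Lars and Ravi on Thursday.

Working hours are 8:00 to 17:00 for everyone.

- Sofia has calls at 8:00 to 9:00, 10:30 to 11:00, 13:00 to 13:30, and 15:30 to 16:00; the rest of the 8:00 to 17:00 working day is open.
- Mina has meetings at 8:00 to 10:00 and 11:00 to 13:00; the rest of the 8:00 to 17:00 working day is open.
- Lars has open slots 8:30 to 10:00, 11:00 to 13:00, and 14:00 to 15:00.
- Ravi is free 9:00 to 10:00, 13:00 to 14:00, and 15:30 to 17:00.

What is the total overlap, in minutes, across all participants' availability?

0 minutes

Sofia free within 08:00–17:00: 09:00–10:30, 11:00–13:00, 13:30–15:30, 16:00–17:00.
Mina free within 08:00–17:00: 10:00–11:00, 13:00–17:00.
Sofia ∩ Mina: 10:00–10:30, 13:30–15:30, 16:00–17:00.
Sofia ∩ Mina ∩ Lars: 14:00–15:00.
Sofia ∩ Mina ∩ Lars ∩ Ravi: (none).
Total common minutes: 0.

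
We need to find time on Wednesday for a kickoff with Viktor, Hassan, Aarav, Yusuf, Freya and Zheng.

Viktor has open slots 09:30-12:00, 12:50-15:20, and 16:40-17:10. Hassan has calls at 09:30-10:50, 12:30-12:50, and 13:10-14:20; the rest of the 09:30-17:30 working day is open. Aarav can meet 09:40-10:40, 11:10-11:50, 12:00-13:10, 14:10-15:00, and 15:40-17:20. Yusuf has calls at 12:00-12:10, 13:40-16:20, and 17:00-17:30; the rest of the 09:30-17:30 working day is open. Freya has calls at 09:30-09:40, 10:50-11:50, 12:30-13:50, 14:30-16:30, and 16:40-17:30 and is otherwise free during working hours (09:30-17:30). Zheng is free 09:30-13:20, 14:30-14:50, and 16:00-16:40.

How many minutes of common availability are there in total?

0 minutes

Hassan free within 09:30–17:30: 10:50–12:30, 12:50–13:10, 14:20–17:30.
Yusuf free within 09:30–17:30: 09:30–12:00, 12:10–13:40, 16:20–17:00.
Freya free within 09:30–17:30: 09:40–10:50, 11:50–12:30, 13:50–14:30, 16:30–16:40.
Viktor ∩ Hassan: 10:50–12:00, 12:50–13:10, 14:20–15:20, 16:40–17:10.
Viktor ∩ Hassan ∩ Aarav: 11:10–11:50, 12:50–13:10, 14:20–15:00, 16:40–17:10.
Viktor ∩ Hassan ∩ Aarav ∩ Yusuf: 11:10–11:50, 12:50–13:10, 16:40–17:00.
Viktor ∩ Hassan ∩ Aarav ∩ Yusuf ∩ Freya: (none).
Viktor ∩ Hassan ∩ Aarav ∩ Yusuf ∩ Freya ∩ Zheng: (none).
Total common minutes: 0.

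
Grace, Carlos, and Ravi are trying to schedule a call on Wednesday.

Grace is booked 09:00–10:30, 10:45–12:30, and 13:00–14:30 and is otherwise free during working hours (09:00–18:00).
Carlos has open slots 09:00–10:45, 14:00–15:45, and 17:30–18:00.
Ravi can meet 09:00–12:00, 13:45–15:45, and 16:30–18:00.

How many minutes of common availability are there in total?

Grace free within 09:00–18:00: 10:30–10:45, 12:30–13:00, 14:30–18:00.
Grace ∩ Carlos: 10:30–10:45, 14:30–15:45, 17:30–18:00.
Grace ∩ Carlos ∩ Ravi: 10:30–10:45, 14:30–15:45, 17:30–18:00.
Total common minutes: 15 + 75 + 30 = 120.

120 minutes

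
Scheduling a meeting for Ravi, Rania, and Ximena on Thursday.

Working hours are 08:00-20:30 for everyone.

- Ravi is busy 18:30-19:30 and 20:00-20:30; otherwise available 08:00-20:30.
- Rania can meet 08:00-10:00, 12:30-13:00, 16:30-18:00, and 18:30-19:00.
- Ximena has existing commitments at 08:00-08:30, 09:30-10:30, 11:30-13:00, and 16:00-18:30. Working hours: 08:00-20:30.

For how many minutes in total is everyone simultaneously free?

Ravi free within 08:00–20:30: 08:00–18:30, 19:30–20:00.
Ximena free within 08:00–20:30: 08:30–09:30, 10:30–11:30, 13:00–16:00, 18:30–20:30.
Ravi ∩ Rania: 08:00–10:00, 12:30–13:00, 16:30–18:00.
Ravi ∩ Rania ∩ Ximena: 08:30–09:30.
Total common minutes: 60.

60 minutes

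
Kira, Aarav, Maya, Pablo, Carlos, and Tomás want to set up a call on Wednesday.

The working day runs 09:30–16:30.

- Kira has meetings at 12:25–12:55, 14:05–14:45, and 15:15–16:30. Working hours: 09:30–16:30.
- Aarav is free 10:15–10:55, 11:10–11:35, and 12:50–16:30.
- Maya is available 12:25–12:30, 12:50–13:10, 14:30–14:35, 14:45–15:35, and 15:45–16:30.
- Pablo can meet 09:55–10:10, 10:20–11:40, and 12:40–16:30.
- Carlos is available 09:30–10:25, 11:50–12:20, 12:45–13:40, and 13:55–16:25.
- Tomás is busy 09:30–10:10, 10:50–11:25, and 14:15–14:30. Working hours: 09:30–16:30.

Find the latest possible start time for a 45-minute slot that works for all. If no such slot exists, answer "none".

Kira free within 09:30–16:30: 09:30–12:25, 12:55–14:05, 14:45–15:15.
Tomás free within 09:30–16:30: 10:10–10:50, 11:25–14:15, 14:30–16:30.
Kira ∩ Aarav: 10:15–10:55, 11:10–11:35, 12:55–14:05, 14:45–15:15.
Kira ∩ Aarav ∩ Maya: 12:55–13:10, 14:45–15:15.
Kira ∩ Aarav ∩ Maya ∩ Pablo: 12:55–13:10, 14:45–15:15.
Kira ∩ Aarav ∩ Maya ∩ Pablo ∩ Carlos: 12:55–13:10, 14:45–15:15.
Kira ∩ Aarav ∩ Maya ∩ Pablo ∩ Carlos ∩ Tomás: 12:55–13:10, 14:45–15:15.
Windows ≥ 45 min: (none).

none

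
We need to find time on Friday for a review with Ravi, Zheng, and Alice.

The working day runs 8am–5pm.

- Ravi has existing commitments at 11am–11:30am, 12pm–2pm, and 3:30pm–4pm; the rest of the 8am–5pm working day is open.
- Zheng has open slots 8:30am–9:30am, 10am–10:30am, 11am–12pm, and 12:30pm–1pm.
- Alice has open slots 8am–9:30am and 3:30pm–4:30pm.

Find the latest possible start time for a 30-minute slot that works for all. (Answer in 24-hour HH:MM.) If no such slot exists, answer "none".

09:00

Ravi free within 08:00–17:00: 08:00–11:00, 11:30–12:00, 14:00–15:30, 16:00–17:00.
Ravi ∩ Zheng: 08:30–09:30, 10:00–10:30, 11:30–12:00.
Ravi ∩ Zheng ∩ Alice: 08:30–09:30.
Windows ≥ 30 min: 08:30–09:30.
Latest start in the last window 08:30–09:30 is 09:30 − 30 min = 09:00.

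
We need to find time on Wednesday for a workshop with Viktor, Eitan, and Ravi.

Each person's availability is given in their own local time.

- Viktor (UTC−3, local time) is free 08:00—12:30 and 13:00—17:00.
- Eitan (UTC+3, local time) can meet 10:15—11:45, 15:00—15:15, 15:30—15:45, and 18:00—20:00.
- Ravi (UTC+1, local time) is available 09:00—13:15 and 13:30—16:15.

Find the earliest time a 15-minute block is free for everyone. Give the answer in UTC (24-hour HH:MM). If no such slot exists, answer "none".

12:00

Viktor → UTC: 11:00–15:30, 16:00–20:00.
Eitan → UTC: 07:15–08:45, 12:00–12:15, 12:30–12:45, 15:00–17:00.
Ravi → UTC: 08:00–12:15, 12:30–15:15.
Viktor ∩ Eitan: 12:00–12:15, 12:30–12:45, 15:00–15:30, 16:00–17:00.
Viktor ∩ Eitan ∩ Ravi: 12:00–12:15, 12:30–12:45, 15:00–15:15.
Windows ≥ 15 min: 12:00–12:15, 12:30–12:45, 15:00–15:15.
Earliest such window starts at 12:00.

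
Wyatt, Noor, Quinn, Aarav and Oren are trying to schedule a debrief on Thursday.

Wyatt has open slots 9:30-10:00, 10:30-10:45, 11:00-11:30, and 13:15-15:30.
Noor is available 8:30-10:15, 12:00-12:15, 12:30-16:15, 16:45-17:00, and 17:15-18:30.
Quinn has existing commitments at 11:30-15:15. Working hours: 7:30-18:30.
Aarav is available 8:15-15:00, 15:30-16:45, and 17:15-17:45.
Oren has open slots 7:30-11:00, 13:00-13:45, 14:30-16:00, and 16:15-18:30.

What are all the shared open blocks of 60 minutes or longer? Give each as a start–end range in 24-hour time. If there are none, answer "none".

none

Quinn free within 07:30–18:30: 07:30–11:30, 15:15–18:30.
Wyatt ∩ Noor: 09:30–10:00, 13:15–15:30.
Wyatt ∩ Noor ∩ Quinn: 09:30–10:00, 15:15–15:30.
Wyatt ∩ Noor ∩ Quinn ∩ Aarav: 09:30–10:00.
Wyatt ∩ Noor ∩ Quinn ∩ Aarav ∩ Oren: 09:30–10:00.
Windows ≥ 60 min: (none).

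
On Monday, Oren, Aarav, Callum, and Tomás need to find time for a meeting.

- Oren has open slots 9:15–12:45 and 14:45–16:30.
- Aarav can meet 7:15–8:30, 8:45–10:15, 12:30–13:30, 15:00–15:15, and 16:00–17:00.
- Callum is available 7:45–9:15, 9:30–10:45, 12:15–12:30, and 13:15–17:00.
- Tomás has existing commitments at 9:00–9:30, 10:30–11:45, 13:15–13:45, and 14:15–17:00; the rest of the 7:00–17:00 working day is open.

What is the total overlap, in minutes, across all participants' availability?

Tomás free within 07:00–17:00: 07:00–09:00, 09:30–10:30, 11:45–13:15, 13:45–14:15.
Oren ∩ Aarav: 09:15–10:15, 12:30–12:45, 15:00–15:15, 16:00–16:30.
Oren ∩ Aarav ∩ Callum: 09:30–10:15, 15:00–15:15, 16:00–16:30.
Oren ∩ Aarav ∩ Callum ∩ Tomás: 09:30–10:15.
Total common minutes: 45.

45 minutes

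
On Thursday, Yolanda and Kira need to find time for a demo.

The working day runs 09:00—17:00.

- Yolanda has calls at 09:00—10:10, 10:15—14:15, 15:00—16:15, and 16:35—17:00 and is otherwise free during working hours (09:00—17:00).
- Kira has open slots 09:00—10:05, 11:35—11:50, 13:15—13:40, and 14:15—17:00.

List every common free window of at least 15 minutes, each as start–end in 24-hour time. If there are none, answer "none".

Yolanda free within 09:00–17:00: 10:10–10:15, 14:15–15:00, 16:15–16:35.
Yolanda ∩ Kira: 14:15–15:00, 16:15–16:35.
Windows ≥ 15 min: 14:15–15:00, 16:15–16:35.

14:15–15:00, 16:15–16:35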